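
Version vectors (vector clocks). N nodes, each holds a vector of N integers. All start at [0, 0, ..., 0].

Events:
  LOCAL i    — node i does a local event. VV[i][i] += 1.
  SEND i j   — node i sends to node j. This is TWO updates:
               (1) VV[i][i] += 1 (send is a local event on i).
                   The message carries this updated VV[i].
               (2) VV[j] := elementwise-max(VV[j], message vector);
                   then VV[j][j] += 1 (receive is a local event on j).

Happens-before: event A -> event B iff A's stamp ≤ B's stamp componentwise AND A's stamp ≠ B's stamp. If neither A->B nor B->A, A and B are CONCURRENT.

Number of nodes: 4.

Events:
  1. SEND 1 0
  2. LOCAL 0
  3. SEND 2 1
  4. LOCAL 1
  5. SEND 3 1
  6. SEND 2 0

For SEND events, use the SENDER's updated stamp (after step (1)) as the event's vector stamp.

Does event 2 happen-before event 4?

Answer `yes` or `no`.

Initial: VV[0]=[0, 0, 0, 0]
Initial: VV[1]=[0, 0, 0, 0]
Initial: VV[2]=[0, 0, 0, 0]
Initial: VV[3]=[0, 0, 0, 0]
Event 1: SEND 1->0: VV[1][1]++ -> VV[1]=[0, 1, 0, 0], msg_vec=[0, 1, 0, 0]; VV[0]=max(VV[0],msg_vec) then VV[0][0]++ -> VV[0]=[1, 1, 0, 0]
Event 2: LOCAL 0: VV[0][0]++ -> VV[0]=[2, 1, 0, 0]
Event 3: SEND 2->1: VV[2][2]++ -> VV[2]=[0, 0, 1, 0], msg_vec=[0, 0, 1, 0]; VV[1]=max(VV[1],msg_vec) then VV[1][1]++ -> VV[1]=[0, 2, 1, 0]
Event 4: LOCAL 1: VV[1][1]++ -> VV[1]=[0, 3, 1, 0]
Event 5: SEND 3->1: VV[3][3]++ -> VV[3]=[0, 0, 0, 1], msg_vec=[0, 0, 0, 1]; VV[1]=max(VV[1],msg_vec) then VV[1][1]++ -> VV[1]=[0, 4, 1, 1]
Event 6: SEND 2->0: VV[2][2]++ -> VV[2]=[0, 0, 2, 0], msg_vec=[0, 0, 2, 0]; VV[0]=max(VV[0],msg_vec) then VV[0][0]++ -> VV[0]=[3, 1, 2, 0]
Event 2 stamp: [2, 1, 0, 0]
Event 4 stamp: [0, 3, 1, 0]
[2, 1, 0, 0] <= [0, 3, 1, 0]? False. Equal? False. Happens-before: False

Answer: no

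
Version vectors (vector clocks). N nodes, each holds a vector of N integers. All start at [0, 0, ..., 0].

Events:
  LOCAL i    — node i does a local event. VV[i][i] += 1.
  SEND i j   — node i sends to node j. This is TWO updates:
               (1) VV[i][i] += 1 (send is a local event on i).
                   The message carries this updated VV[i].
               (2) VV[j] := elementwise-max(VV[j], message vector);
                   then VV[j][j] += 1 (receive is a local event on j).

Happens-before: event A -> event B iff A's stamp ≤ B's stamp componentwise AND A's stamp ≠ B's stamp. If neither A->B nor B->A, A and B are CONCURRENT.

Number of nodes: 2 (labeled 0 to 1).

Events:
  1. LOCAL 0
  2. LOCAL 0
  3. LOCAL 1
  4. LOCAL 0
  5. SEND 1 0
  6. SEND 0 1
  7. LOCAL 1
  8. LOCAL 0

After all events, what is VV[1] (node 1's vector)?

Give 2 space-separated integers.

Initial: VV[0]=[0, 0]
Initial: VV[1]=[0, 0]
Event 1: LOCAL 0: VV[0][0]++ -> VV[0]=[1, 0]
Event 2: LOCAL 0: VV[0][0]++ -> VV[0]=[2, 0]
Event 3: LOCAL 1: VV[1][1]++ -> VV[1]=[0, 1]
Event 4: LOCAL 0: VV[0][0]++ -> VV[0]=[3, 0]
Event 5: SEND 1->0: VV[1][1]++ -> VV[1]=[0, 2], msg_vec=[0, 2]; VV[0]=max(VV[0],msg_vec) then VV[0][0]++ -> VV[0]=[4, 2]
Event 6: SEND 0->1: VV[0][0]++ -> VV[0]=[5, 2], msg_vec=[5, 2]; VV[1]=max(VV[1],msg_vec) then VV[1][1]++ -> VV[1]=[5, 3]
Event 7: LOCAL 1: VV[1][1]++ -> VV[1]=[5, 4]
Event 8: LOCAL 0: VV[0][0]++ -> VV[0]=[6, 2]
Final vectors: VV[0]=[6, 2]; VV[1]=[5, 4]

Answer: 5 4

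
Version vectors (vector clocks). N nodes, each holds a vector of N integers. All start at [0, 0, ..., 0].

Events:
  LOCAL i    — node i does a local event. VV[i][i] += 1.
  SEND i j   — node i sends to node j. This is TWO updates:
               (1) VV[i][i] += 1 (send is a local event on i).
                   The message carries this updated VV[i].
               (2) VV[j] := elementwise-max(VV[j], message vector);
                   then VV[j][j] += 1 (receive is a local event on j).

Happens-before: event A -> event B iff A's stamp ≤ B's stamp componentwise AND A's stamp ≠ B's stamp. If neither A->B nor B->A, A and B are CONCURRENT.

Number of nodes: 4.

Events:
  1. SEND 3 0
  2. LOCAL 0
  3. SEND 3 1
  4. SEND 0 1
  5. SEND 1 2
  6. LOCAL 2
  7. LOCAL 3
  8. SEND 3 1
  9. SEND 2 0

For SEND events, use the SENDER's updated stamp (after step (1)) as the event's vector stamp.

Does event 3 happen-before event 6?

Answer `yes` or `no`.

Initial: VV[0]=[0, 0, 0, 0]
Initial: VV[1]=[0, 0, 0, 0]
Initial: VV[2]=[0, 0, 0, 0]
Initial: VV[3]=[0, 0, 0, 0]
Event 1: SEND 3->0: VV[3][3]++ -> VV[3]=[0, 0, 0, 1], msg_vec=[0, 0, 0, 1]; VV[0]=max(VV[0],msg_vec) then VV[0][0]++ -> VV[0]=[1, 0, 0, 1]
Event 2: LOCAL 0: VV[0][0]++ -> VV[0]=[2, 0, 0, 1]
Event 3: SEND 3->1: VV[3][3]++ -> VV[3]=[0, 0, 0, 2], msg_vec=[0, 0, 0, 2]; VV[1]=max(VV[1],msg_vec) then VV[1][1]++ -> VV[1]=[0, 1, 0, 2]
Event 4: SEND 0->1: VV[0][0]++ -> VV[0]=[3, 0, 0, 1], msg_vec=[3, 0, 0, 1]; VV[1]=max(VV[1],msg_vec) then VV[1][1]++ -> VV[1]=[3, 2, 0, 2]
Event 5: SEND 1->2: VV[1][1]++ -> VV[1]=[3, 3, 0, 2], msg_vec=[3, 3, 0, 2]; VV[2]=max(VV[2],msg_vec) then VV[2][2]++ -> VV[2]=[3, 3, 1, 2]
Event 6: LOCAL 2: VV[2][2]++ -> VV[2]=[3, 3, 2, 2]
Event 7: LOCAL 3: VV[3][3]++ -> VV[3]=[0, 0, 0, 3]
Event 8: SEND 3->1: VV[3][3]++ -> VV[3]=[0, 0, 0, 4], msg_vec=[0, 0, 0, 4]; VV[1]=max(VV[1],msg_vec) then VV[1][1]++ -> VV[1]=[3, 4, 0, 4]
Event 9: SEND 2->0: VV[2][2]++ -> VV[2]=[3, 3, 3, 2], msg_vec=[3, 3, 3, 2]; VV[0]=max(VV[0],msg_vec) then VV[0][0]++ -> VV[0]=[4, 3, 3, 2]
Event 3 stamp: [0, 0, 0, 2]
Event 6 stamp: [3, 3, 2, 2]
[0, 0, 0, 2] <= [3, 3, 2, 2]? True. Equal? False. Happens-before: True

Answer: yes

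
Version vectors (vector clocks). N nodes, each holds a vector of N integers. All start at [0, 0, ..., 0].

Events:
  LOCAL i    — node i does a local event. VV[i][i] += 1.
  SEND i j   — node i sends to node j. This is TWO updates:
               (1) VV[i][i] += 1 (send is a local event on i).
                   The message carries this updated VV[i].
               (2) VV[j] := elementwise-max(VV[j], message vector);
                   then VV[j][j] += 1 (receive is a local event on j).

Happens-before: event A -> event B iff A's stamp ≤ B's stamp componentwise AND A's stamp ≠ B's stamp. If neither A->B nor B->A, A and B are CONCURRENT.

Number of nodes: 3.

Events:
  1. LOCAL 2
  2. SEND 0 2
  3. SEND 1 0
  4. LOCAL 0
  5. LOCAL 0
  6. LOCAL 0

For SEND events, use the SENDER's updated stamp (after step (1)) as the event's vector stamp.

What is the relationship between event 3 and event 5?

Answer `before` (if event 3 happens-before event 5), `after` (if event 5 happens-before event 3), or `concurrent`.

Initial: VV[0]=[0, 0, 0]
Initial: VV[1]=[0, 0, 0]
Initial: VV[2]=[0, 0, 0]
Event 1: LOCAL 2: VV[2][2]++ -> VV[2]=[0, 0, 1]
Event 2: SEND 0->2: VV[0][0]++ -> VV[0]=[1, 0, 0], msg_vec=[1, 0, 0]; VV[2]=max(VV[2],msg_vec) then VV[2][2]++ -> VV[2]=[1, 0, 2]
Event 3: SEND 1->0: VV[1][1]++ -> VV[1]=[0, 1, 0], msg_vec=[0, 1, 0]; VV[0]=max(VV[0],msg_vec) then VV[0][0]++ -> VV[0]=[2, 1, 0]
Event 4: LOCAL 0: VV[0][0]++ -> VV[0]=[3, 1, 0]
Event 5: LOCAL 0: VV[0][0]++ -> VV[0]=[4, 1, 0]
Event 6: LOCAL 0: VV[0][0]++ -> VV[0]=[5, 1, 0]
Event 3 stamp: [0, 1, 0]
Event 5 stamp: [4, 1, 0]
[0, 1, 0] <= [4, 1, 0]? True
[4, 1, 0] <= [0, 1, 0]? False
Relation: before

Answer: before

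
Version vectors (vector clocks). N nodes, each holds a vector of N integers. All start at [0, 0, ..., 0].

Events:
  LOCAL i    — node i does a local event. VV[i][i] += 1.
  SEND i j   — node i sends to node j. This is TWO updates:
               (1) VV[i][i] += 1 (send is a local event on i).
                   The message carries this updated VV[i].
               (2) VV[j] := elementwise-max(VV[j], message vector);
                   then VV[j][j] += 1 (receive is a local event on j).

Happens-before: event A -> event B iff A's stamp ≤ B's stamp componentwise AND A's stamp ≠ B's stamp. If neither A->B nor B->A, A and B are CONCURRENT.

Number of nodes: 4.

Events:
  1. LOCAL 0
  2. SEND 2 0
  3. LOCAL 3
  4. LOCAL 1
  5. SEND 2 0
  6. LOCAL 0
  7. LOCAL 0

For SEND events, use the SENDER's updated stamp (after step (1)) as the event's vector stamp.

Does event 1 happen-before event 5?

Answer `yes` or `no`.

Answer: no

Derivation:
Initial: VV[0]=[0, 0, 0, 0]
Initial: VV[1]=[0, 0, 0, 0]
Initial: VV[2]=[0, 0, 0, 0]
Initial: VV[3]=[0, 0, 0, 0]
Event 1: LOCAL 0: VV[0][0]++ -> VV[0]=[1, 0, 0, 0]
Event 2: SEND 2->0: VV[2][2]++ -> VV[2]=[0, 0, 1, 0], msg_vec=[0, 0, 1, 0]; VV[0]=max(VV[0],msg_vec) then VV[0][0]++ -> VV[0]=[2, 0, 1, 0]
Event 3: LOCAL 3: VV[3][3]++ -> VV[3]=[0, 0, 0, 1]
Event 4: LOCAL 1: VV[1][1]++ -> VV[1]=[0, 1, 0, 0]
Event 5: SEND 2->0: VV[2][2]++ -> VV[2]=[0, 0, 2, 0], msg_vec=[0, 0, 2, 0]; VV[0]=max(VV[0],msg_vec) then VV[0][0]++ -> VV[0]=[3, 0, 2, 0]
Event 6: LOCAL 0: VV[0][0]++ -> VV[0]=[4, 0, 2, 0]
Event 7: LOCAL 0: VV[0][0]++ -> VV[0]=[5, 0, 2, 0]
Event 1 stamp: [1, 0, 0, 0]
Event 5 stamp: [0, 0, 2, 0]
[1, 0, 0, 0] <= [0, 0, 2, 0]? False. Equal? False. Happens-before: False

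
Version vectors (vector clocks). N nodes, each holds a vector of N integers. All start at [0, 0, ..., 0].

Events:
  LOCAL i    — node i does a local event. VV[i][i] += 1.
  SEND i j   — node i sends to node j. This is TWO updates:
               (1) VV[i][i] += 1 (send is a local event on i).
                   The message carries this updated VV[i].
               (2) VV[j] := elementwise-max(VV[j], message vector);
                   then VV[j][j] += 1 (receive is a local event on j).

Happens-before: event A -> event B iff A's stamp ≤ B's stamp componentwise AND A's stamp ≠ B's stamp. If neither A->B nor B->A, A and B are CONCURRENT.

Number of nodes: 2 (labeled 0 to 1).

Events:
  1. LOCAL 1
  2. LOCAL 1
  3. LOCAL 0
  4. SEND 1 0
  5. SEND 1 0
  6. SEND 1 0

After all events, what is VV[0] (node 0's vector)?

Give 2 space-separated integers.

Answer: 4 5

Derivation:
Initial: VV[0]=[0, 0]
Initial: VV[1]=[0, 0]
Event 1: LOCAL 1: VV[1][1]++ -> VV[1]=[0, 1]
Event 2: LOCAL 1: VV[1][1]++ -> VV[1]=[0, 2]
Event 3: LOCAL 0: VV[0][0]++ -> VV[0]=[1, 0]
Event 4: SEND 1->0: VV[1][1]++ -> VV[1]=[0, 3], msg_vec=[0, 3]; VV[0]=max(VV[0],msg_vec) then VV[0][0]++ -> VV[0]=[2, 3]
Event 5: SEND 1->0: VV[1][1]++ -> VV[1]=[0, 4], msg_vec=[0, 4]; VV[0]=max(VV[0],msg_vec) then VV[0][0]++ -> VV[0]=[3, 4]
Event 6: SEND 1->0: VV[1][1]++ -> VV[1]=[0, 5], msg_vec=[0, 5]; VV[0]=max(VV[0],msg_vec) then VV[0][0]++ -> VV[0]=[4, 5]
Final vectors: VV[0]=[4, 5]; VV[1]=[0, 5]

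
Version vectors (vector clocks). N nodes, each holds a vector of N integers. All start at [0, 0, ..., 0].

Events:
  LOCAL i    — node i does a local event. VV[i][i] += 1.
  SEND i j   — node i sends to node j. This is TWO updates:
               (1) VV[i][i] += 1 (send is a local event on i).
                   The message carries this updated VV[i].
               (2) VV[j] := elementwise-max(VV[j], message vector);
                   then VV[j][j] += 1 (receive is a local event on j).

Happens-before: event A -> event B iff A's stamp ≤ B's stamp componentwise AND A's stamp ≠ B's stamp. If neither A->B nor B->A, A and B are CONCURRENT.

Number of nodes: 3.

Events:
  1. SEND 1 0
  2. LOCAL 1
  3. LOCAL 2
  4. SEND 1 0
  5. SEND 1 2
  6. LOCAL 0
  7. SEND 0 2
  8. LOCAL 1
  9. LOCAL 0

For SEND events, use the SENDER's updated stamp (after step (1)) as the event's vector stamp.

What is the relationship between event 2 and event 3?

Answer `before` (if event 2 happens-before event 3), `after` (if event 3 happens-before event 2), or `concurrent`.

Initial: VV[0]=[0, 0, 0]
Initial: VV[1]=[0, 0, 0]
Initial: VV[2]=[0, 0, 0]
Event 1: SEND 1->0: VV[1][1]++ -> VV[1]=[0, 1, 0], msg_vec=[0, 1, 0]; VV[0]=max(VV[0],msg_vec) then VV[0][0]++ -> VV[0]=[1, 1, 0]
Event 2: LOCAL 1: VV[1][1]++ -> VV[1]=[0, 2, 0]
Event 3: LOCAL 2: VV[2][2]++ -> VV[2]=[0, 0, 1]
Event 4: SEND 1->0: VV[1][1]++ -> VV[1]=[0, 3, 0], msg_vec=[0, 3, 0]; VV[0]=max(VV[0],msg_vec) then VV[0][0]++ -> VV[0]=[2, 3, 0]
Event 5: SEND 1->2: VV[1][1]++ -> VV[1]=[0, 4, 0], msg_vec=[0, 4, 0]; VV[2]=max(VV[2],msg_vec) then VV[2][2]++ -> VV[2]=[0, 4, 2]
Event 6: LOCAL 0: VV[0][0]++ -> VV[0]=[3, 3, 0]
Event 7: SEND 0->2: VV[0][0]++ -> VV[0]=[4, 3, 0], msg_vec=[4, 3, 0]; VV[2]=max(VV[2],msg_vec) then VV[2][2]++ -> VV[2]=[4, 4, 3]
Event 8: LOCAL 1: VV[1][1]++ -> VV[1]=[0, 5, 0]
Event 9: LOCAL 0: VV[0][0]++ -> VV[0]=[5, 3, 0]
Event 2 stamp: [0, 2, 0]
Event 3 stamp: [0, 0, 1]
[0, 2, 0] <= [0, 0, 1]? False
[0, 0, 1] <= [0, 2, 0]? False
Relation: concurrent

Answer: concurrent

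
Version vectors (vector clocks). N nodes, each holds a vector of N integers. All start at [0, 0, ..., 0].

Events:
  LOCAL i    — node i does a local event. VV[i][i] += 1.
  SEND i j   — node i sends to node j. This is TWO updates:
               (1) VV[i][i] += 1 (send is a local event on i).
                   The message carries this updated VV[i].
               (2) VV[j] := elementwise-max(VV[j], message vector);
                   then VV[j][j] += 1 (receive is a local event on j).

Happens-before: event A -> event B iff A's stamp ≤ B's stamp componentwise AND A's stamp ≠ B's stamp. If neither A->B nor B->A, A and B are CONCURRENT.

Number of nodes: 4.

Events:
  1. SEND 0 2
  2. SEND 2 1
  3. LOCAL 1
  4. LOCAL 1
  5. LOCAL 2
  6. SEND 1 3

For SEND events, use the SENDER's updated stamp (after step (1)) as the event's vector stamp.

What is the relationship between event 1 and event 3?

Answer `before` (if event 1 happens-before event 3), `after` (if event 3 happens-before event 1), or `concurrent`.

Answer: before

Derivation:
Initial: VV[0]=[0, 0, 0, 0]
Initial: VV[1]=[0, 0, 0, 0]
Initial: VV[2]=[0, 0, 0, 0]
Initial: VV[3]=[0, 0, 0, 0]
Event 1: SEND 0->2: VV[0][0]++ -> VV[0]=[1, 0, 0, 0], msg_vec=[1, 0, 0, 0]; VV[2]=max(VV[2],msg_vec) then VV[2][2]++ -> VV[2]=[1, 0, 1, 0]
Event 2: SEND 2->1: VV[2][2]++ -> VV[2]=[1, 0, 2, 0], msg_vec=[1, 0, 2, 0]; VV[1]=max(VV[1],msg_vec) then VV[1][1]++ -> VV[1]=[1, 1, 2, 0]
Event 3: LOCAL 1: VV[1][1]++ -> VV[1]=[1, 2, 2, 0]
Event 4: LOCAL 1: VV[1][1]++ -> VV[1]=[1, 3, 2, 0]
Event 5: LOCAL 2: VV[2][2]++ -> VV[2]=[1, 0, 3, 0]
Event 6: SEND 1->3: VV[1][1]++ -> VV[1]=[1, 4, 2, 0], msg_vec=[1, 4, 2, 0]; VV[3]=max(VV[3],msg_vec) then VV[3][3]++ -> VV[3]=[1, 4, 2, 1]
Event 1 stamp: [1, 0, 0, 0]
Event 3 stamp: [1, 2, 2, 0]
[1, 0, 0, 0] <= [1, 2, 2, 0]? True
[1, 2, 2, 0] <= [1, 0, 0, 0]? False
Relation: before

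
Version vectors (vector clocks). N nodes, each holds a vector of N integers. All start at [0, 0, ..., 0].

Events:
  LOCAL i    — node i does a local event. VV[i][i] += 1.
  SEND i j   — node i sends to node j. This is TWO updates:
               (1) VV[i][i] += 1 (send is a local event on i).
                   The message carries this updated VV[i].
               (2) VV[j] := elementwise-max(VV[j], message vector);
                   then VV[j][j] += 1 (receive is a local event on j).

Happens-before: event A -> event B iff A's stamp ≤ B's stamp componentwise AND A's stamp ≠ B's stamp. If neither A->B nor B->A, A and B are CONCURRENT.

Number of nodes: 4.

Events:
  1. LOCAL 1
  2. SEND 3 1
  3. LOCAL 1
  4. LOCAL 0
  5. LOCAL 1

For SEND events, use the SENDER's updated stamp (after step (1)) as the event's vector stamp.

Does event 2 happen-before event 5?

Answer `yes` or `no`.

Answer: yes

Derivation:
Initial: VV[0]=[0, 0, 0, 0]
Initial: VV[1]=[0, 0, 0, 0]
Initial: VV[2]=[0, 0, 0, 0]
Initial: VV[3]=[0, 0, 0, 0]
Event 1: LOCAL 1: VV[1][1]++ -> VV[1]=[0, 1, 0, 0]
Event 2: SEND 3->1: VV[3][3]++ -> VV[3]=[0, 0, 0, 1], msg_vec=[0, 0, 0, 1]; VV[1]=max(VV[1],msg_vec) then VV[1][1]++ -> VV[1]=[0, 2, 0, 1]
Event 3: LOCAL 1: VV[1][1]++ -> VV[1]=[0, 3, 0, 1]
Event 4: LOCAL 0: VV[0][0]++ -> VV[0]=[1, 0, 0, 0]
Event 5: LOCAL 1: VV[1][1]++ -> VV[1]=[0, 4, 0, 1]
Event 2 stamp: [0, 0, 0, 1]
Event 5 stamp: [0, 4, 0, 1]
[0, 0, 0, 1] <= [0, 4, 0, 1]? True. Equal? False. Happens-before: True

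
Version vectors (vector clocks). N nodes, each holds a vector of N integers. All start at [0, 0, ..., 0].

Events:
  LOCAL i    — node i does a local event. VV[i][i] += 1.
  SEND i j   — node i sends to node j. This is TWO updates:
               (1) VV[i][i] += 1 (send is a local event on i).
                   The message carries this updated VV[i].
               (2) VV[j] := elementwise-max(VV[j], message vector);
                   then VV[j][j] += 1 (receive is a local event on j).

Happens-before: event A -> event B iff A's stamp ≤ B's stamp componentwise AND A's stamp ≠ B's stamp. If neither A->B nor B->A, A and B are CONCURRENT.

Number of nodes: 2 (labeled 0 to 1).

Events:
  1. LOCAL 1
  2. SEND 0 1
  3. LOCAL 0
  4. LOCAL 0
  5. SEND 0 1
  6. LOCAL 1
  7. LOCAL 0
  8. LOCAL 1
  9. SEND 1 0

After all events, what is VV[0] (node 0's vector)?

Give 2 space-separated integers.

Answer: 6 6

Derivation:
Initial: VV[0]=[0, 0]
Initial: VV[1]=[0, 0]
Event 1: LOCAL 1: VV[1][1]++ -> VV[1]=[0, 1]
Event 2: SEND 0->1: VV[0][0]++ -> VV[0]=[1, 0], msg_vec=[1, 0]; VV[1]=max(VV[1],msg_vec) then VV[1][1]++ -> VV[1]=[1, 2]
Event 3: LOCAL 0: VV[0][0]++ -> VV[0]=[2, 0]
Event 4: LOCAL 0: VV[0][0]++ -> VV[0]=[3, 0]
Event 5: SEND 0->1: VV[0][0]++ -> VV[0]=[4, 0], msg_vec=[4, 0]; VV[1]=max(VV[1],msg_vec) then VV[1][1]++ -> VV[1]=[4, 3]
Event 6: LOCAL 1: VV[1][1]++ -> VV[1]=[4, 4]
Event 7: LOCAL 0: VV[0][0]++ -> VV[0]=[5, 0]
Event 8: LOCAL 1: VV[1][1]++ -> VV[1]=[4, 5]
Event 9: SEND 1->0: VV[1][1]++ -> VV[1]=[4, 6], msg_vec=[4, 6]; VV[0]=max(VV[0],msg_vec) then VV[0][0]++ -> VV[0]=[6, 6]
Final vectors: VV[0]=[6, 6]; VV[1]=[4, 6]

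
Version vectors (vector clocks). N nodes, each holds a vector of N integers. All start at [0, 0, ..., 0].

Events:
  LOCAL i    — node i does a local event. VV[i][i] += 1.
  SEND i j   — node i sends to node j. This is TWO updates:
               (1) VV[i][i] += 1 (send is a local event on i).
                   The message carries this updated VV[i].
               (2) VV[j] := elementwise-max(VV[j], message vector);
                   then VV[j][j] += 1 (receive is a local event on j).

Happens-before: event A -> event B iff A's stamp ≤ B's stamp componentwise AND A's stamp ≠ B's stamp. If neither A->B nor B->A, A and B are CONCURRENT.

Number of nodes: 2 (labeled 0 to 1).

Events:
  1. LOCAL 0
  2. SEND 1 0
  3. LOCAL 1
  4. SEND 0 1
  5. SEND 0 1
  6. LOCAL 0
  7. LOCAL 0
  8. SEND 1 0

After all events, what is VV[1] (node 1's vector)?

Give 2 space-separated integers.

Initial: VV[0]=[0, 0]
Initial: VV[1]=[0, 0]
Event 1: LOCAL 0: VV[0][0]++ -> VV[0]=[1, 0]
Event 2: SEND 1->0: VV[1][1]++ -> VV[1]=[0, 1], msg_vec=[0, 1]; VV[0]=max(VV[0],msg_vec) then VV[0][0]++ -> VV[0]=[2, 1]
Event 3: LOCAL 1: VV[1][1]++ -> VV[1]=[0, 2]
Event 4: SEND 0->1: VV[0][0]++ -> VV[0]=[3, 1], msg_vec=[3, 1]; VV[1]=max(VV[1],msg_vec) then VV[1][1]++ -> VV[1]=[3, 3]
Event 5: SEND 0->1: VV[0][0]++ -> VV[0]=[4, 1], msg_vec=[4, 1]; VV[1]=max(VV[1],msg_vec) then VV[1][1]++ -> VV[1]=[4, 4]
Event 6: LOCAL 0: VV[0][0]++ -> VV[0]=[5, 1]
Event 7: LOCAL 0: VV[0][0]++ -> VV[0]=[6, 1]
Event 8: SEND 1->0: VV[1][1]++ -> VV[1]=[4, 5], msg_vec=[4, 5]; VV[0]=max(VV[0],msg_vec) then VV[0][0]++ -> VV[0]=[7, 5]
Final vectors: VV[0]=[7, 5]; VV[1]=[4, 5]

Answer: 4 5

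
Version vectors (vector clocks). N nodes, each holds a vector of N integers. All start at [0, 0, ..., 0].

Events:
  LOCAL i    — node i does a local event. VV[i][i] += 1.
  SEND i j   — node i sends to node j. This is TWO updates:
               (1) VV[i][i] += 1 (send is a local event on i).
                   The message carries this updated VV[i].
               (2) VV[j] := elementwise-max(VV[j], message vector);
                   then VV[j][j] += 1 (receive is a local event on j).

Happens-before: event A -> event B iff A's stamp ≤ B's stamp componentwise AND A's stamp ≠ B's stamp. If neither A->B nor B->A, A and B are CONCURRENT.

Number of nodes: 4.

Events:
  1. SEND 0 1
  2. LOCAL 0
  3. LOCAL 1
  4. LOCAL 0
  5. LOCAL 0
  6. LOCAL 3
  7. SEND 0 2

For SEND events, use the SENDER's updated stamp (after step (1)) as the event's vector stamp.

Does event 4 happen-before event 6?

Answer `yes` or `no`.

Initial: VV[0]=[0, 0, 0, 0]
Initial: VV[1]=[0, 0, 0, 0]
Initial: VV[2]=[0, 0, 0, 0]
Initial: VV[3]=[0, 0, 0, 0]
Event 1: SEND 0->1: VV[0][0]++ -> VV[0]=[1, 0, 0, 0], msg_vec=[1, 0, 0, 0]; VV[1]=max(VV[1],msg_vec) then VV[1][1]++ -> VV[1]=[1, 1, 0, 0]
Event 2: LOCAL 0: VV[0][0]++ -> VV[0]=[2, 0, 0, 0]
Event 3: LOCAL 1: VV[1][1]++ -> VV[1]=[1, 2, 0, 0]
Event 4: LOCAL 0: VV[0][0]++ -> VV[0]=[3, 0, 0, 0]
Event 5: LOCAL 0: VV[0][0]++ -> VV[0]=[4, 0, 0, 0]
Event 6: LOCAL 3: VV[3][3]++ -> VV[3]=[0, 0, 0, 1]
Event 7: SEND 0->2: VV[0][0]++ -> VV[0]=[5, 0, 0, 0], msg_vec=[5, 0, 0, 0]; VV[2]=max(VV[2],msg_vec) then VV[2][2]++ -> VV[2]=[5, 0, 1, 0]
Event 4 stamp: [3, 0, 0, 0]
Event 6 stamp: [0, 0, 0, 1]
[3, 0, 0, 0] <= [0, 0, 0, 1]? False. Equal? False. Happens-before: False

Answer: no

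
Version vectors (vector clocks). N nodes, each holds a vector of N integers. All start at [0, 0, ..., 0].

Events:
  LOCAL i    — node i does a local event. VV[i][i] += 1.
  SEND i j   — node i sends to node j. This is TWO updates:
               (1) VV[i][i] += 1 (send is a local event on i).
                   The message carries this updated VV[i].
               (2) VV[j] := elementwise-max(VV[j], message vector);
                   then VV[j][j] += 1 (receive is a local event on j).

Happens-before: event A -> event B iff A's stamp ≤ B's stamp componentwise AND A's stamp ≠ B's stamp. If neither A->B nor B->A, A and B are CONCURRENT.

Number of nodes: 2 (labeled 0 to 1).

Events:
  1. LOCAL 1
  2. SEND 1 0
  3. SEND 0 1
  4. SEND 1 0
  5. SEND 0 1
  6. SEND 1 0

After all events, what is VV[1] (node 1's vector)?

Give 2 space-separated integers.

Initial: VV[0]=[0, 0]
Initial: VV[1]=[0, 0]
Event 1: LOCAL 1: VV[1][1]++ -> VV[1]=[0, 1]
Event 2: SEND 1->0: VV[1][1]++ -> VV[1]=[0, 2], msg_vec=[0, 2]; VV[0]=max(VV[0],msg_vec) then VV[0][0]++ -> VV[0]=[1, 2]
Event 3: SEND 0->1: VV[0][0]++ -> VV[0]=[2, 2], msg_vec=[2, 2]; VV[1]=max(VV[1],msg_vec) then VV[1][1]++ -> VV[1]=[2, 3]
Event 4: SEND 1->0: VV[1][1]++ -> VV[1]=[2, 4], msg_vec=[2, 4]; VV[0]=max(VV[0],msg_vec) then VV[0][0]++ -> VV[0]=[3, 4]
Event 5: SEND 0->1: VV[0][0]++ -> VV[0]=[4, 4], msg_vec=[4, 4]; VV[1]=max(VV[1],msg_vec) then VV[1][1]++ -> VV[1]=[4, 5]
Event 6: SEND 1->0: VV[1][1]++ -> VV[1]=[4, 6], msg_vec=[4, 6]; VV[0]=max(VV[0],msg_vec) then VV[0][0]++ -> VV[0]=[5, 6]
Final vectors: VV[0]=[5, 6]; VV[1]=[4, 6]

Answer: 4 6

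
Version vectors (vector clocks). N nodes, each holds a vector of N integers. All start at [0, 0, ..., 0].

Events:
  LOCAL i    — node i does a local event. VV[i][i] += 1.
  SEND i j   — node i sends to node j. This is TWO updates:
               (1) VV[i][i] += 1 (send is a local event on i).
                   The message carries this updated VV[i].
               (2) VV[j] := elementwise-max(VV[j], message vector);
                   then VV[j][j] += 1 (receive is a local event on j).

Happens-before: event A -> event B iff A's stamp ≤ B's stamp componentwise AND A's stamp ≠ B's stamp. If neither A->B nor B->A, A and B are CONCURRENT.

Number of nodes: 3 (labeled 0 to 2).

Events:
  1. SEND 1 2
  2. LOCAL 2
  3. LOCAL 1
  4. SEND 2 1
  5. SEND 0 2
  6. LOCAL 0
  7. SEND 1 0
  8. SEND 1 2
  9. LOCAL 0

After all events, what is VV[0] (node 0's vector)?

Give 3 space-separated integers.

Answer: 4 4 3

Derivation:
Initial: VV[0]=[0, 0, 0]
Initial: VV[1]=[0, 0, 0]
Initial: VV[2]=[0, 0, 0]
Event 1: SEND 1->2: VV[1][1]++ -> VV[1]=[0, 1, 0], msg_vec=[0, 1, 0]; VV[2]=max(VV[2],msg_vec) then VV[2][2]++ -> VV[2]=[0, 1, 1]
Event 2: LOCAL 2: VV[2][2]++ -> VV[2]=[0, 1, 2]
Event 3: LOCAL 1: VV[1][1]++ -> VV[1]=[0, 2, 0]
Event 4: SEND 2->1: VV[2][2]++ -> VV[2]=[0, 1, 3], msg_vec=[0, 1, 3]; VV[1]=max(VV[1],msg_vec) then VV[1][1]++ -> VV[1]=[0, 3, 3]
Event 5: SEND 0->2: VV[0][0]++ -> VV[0]=[1, 0, 0], msg_vec=[1, 0, 0]; VV[2]=max(VV[2],msg_vec) then VV[2][2]++ -> VV[2]=[1, 1, 4]
Event 6: LOCAL 0: VV[0][0]++ -> VV[0]=[2, 0, 0]
Event 7: SEND 1->0: VV[1][1]++ -> VV[1]=[0, 4, 3], msg_vec=[0, 4, 3]; VV[0]=max(VV[0],msg_vec) then VV[0][0]++ -> VV[0]=[3, 4, 3]
Event 8: SEND 1->2: VV[1][1]++ -> VV[1]=[0, 5, 3], msg_vec=[0, 5, 3]; VV[2]=max(VV[2],msg_vec) then VV[2][2]++ -> VV[2]=[1, 5, 5]
Event 9: LOCAL 0: VV[0][0]++ -> VV[0]=[4, 4, 3]
Final vectors: VV[0]=[4, 4, 3]; VV[1]=[0, 5, 3]; VV[2]=[1, 5, 5]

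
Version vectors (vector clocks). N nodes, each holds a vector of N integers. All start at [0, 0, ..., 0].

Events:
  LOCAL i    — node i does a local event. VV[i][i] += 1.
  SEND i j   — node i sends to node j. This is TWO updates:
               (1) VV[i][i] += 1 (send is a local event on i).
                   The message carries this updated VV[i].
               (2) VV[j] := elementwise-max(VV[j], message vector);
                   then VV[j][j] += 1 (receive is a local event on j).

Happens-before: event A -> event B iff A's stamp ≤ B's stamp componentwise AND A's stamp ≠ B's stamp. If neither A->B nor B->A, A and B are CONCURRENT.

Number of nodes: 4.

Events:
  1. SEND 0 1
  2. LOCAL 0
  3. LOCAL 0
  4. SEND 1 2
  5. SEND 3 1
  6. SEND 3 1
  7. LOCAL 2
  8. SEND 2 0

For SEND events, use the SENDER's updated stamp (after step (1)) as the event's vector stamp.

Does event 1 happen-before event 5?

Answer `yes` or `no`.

Answer: no

Derivation:
Initial: VV[0]=[0, 0, 0, 0]
Initial: VV[1]=[0, 0, 0, 0]
Initial: VV[2]=[0, 0, 0, 0]
Initial: VV[3]=[0, 0, 0, 0]
Event 1: SEND 0->1: VV[0][0]++ -> VV[0]=[1, 0, 0, 0], msg_vec=[1, 0, 0, 0]; VV[1]=max(VV[1],msg_vec) then VV[1][1]++ -> VV[1]=[1, 1, 0, 0]
Event 2: LOCAL 0: VV[0][0]++ -> VV[0]=[2, 0, 0, 0]
Event 3: LOCAL 0: VV[0][0]++ -> VV[0]=[3, 0, 0, 0]
Event 4: SEND 1->2: VV[1][1]++ -> VV[1]=[1, 2, 0, 0], msg_vec=[1, 2, 0, 0]; VV[2]=max(VV[2],msg_vec) then VV[2][2]++ -> VV[2]=[1, 2, 1, 0]
Event 5: SEND 3->1: VV[3][3]++ -> VV[3]=[0, 0, 0, 1], msg_vec=[0, 0, 0, 1]; VV[1]=max(VV[1],msg_vec) then VV[1][1]++ -> VV[1]=[1, 3, 0, 1]
Event 6: SEND 3->1: VV[3][3]++ -> VV[3]=[0, 0, 0, 2], msg_vec=[0, 0, 0, 2]; VV[1]=max(VV[1],msg_vec) then VV[1][1]++ -> VV[1]=[1, 4, 0, 2]
Event 7: LOCAL 2: VV[2][2]++ -> VV[2]=[1, 2, 2, 0]
Event 8: SEND 2->0: VV[2][2]++ -> VV[2]=[1, 2, 3, 0], msg_vec=[1, 2, 3, 0]; VV[0]=max(VV[0],msg_vec) then VV[0][0]++ -> VV[0]=[4, 2, 3, 0]
Event 1 stamp: [1, 0, 0, 0]
Event 5 stamp: [0, 0, 0, 1]
[1, 0, 0, 0] <= [0, 0, 0, 1]? False. Equal? False. Happens-before: False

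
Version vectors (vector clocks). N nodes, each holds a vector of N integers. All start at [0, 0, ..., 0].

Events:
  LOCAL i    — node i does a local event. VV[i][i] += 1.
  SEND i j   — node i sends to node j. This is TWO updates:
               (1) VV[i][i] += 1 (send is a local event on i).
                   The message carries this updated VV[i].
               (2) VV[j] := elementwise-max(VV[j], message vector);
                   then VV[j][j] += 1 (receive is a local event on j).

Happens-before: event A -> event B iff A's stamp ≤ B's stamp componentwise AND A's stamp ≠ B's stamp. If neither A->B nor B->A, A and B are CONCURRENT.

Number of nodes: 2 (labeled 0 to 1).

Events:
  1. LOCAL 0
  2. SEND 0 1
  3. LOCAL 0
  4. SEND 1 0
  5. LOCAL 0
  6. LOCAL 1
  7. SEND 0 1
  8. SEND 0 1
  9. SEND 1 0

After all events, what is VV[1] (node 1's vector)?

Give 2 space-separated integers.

Initial: VV[0]=[0, 0]
Initial: VV[1]=[0, 0]
Event 1: LOCAL 0: VV[0][0]++ -> VV[0]=[1, 0]
Event 2: SEND 0->1: VV[0][0]++ -> VV[0]=[2, 0], msg_vec=[2, 0]; VV[1]=max(VV[1],msg_vec) then VV[1][1]++ -> VV[1]=[2, 1]
Event 3: LOCAL 0: VV[0][0]++ -> VV[0]=[3, 0]
Event 4: SEND 1->0: VV[1][1]++ -> VV[1]=[2, 2], msg_vec=[2, 2]; VV[0]=max(VV[0],msg_vec) then VV[0][0]++ -> VV[0]=[4, 2]
Event 5: LOCAL 0: VV[0][0]++ -> VV[0]=[5, 2]
Event 6: LOCAL 1: VV[1][1]++ -> VV[1]=[2, 3]
Event 7: SEND 0->1: VV[0][0]++ -> VV[0]=[6, 2], msg_vec=[6, 2]; VV[1]=max(VV[1],msg_vec) then VV[1][1]++ -> VV[1]=[6, 4]
Event 8: SEND 0->1: VV[0][0]++ -> VV[0]=[7, 2], msg_vec=[7, 2]; VV[1]=max(VV[1],msg_vec) then VV[1][1]++ -> VV[1]=[7, 5]
Event 9: SEND 1->0: VV[1][1]++ -> VV[1]=[7, 6], msg_vec=[7, 6]; VV[0]=max(VV[0],msg_vec) then VV[0][0]++ -> VV[0]=[8, 6]
Final vectors: VV[0]=[8, 6]; VV[1]=[7, 6]

Answer: 7 6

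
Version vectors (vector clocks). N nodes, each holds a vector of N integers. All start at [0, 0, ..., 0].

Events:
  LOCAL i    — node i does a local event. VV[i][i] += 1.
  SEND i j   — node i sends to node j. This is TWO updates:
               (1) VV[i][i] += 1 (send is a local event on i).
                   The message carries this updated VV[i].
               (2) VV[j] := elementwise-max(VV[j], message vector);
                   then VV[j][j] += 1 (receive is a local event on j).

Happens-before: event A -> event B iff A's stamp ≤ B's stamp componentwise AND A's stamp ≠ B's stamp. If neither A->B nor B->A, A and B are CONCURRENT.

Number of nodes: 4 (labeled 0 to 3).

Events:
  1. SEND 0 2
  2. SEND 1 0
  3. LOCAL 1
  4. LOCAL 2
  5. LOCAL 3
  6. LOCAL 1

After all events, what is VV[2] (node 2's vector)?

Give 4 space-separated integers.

Answer: 1 0 2 0

Derivation:
Initial: VV[0]=[0, 0, 0, 0]
Initial: VV[1]=[0, 0, 0, 0]
Initial: VV[2]=[0, 0, 0, 0]
Initial: VV[3]=[0, 0, 0, 0]
Event 1: SEND 0->2: VV[0][0]++ -> VV[0]=[1, 0, 0, 0], msg_vec=[1, 0, 0, 0]; VV[2]=max(VV[2],msg_vec) then VV[2][2]++ -> VV[2]=[1, 0, 1, 0]
Event 2: SEND 1->0: VV[1][1]++ -> VV[1]=[0, 1, 0, 0], msg_vec=[0, 1, 0, 0]; VV[0]=max(VV[0],msg_vec) then VV[0][0]++ -> VV[0]=[2, 1, 0, 0]
Event 3: LOCAL 1: VV[1][1]++ -> VV[1]=[0, 2, 0, 0]
Event 4: LOCAL 2: VV[2][2]++ -> VV[2]=[1, 0, 2, 0]
Event 5: LOCAL 3: VV[3][3]++ -> VV[3]=[0, 0, 0, 1]
Event 6: LOCAL 1: VV[1][1]++ -> VV[1]=[0, 3, 0, 0]
Final vectors: VV[0]=[2, 1, 0, 0]; VV[1]=[0, 3, 0, 0]; VV[2]=[1, 0, 2, 0]; VV[3]=[0, 0, 0, 1]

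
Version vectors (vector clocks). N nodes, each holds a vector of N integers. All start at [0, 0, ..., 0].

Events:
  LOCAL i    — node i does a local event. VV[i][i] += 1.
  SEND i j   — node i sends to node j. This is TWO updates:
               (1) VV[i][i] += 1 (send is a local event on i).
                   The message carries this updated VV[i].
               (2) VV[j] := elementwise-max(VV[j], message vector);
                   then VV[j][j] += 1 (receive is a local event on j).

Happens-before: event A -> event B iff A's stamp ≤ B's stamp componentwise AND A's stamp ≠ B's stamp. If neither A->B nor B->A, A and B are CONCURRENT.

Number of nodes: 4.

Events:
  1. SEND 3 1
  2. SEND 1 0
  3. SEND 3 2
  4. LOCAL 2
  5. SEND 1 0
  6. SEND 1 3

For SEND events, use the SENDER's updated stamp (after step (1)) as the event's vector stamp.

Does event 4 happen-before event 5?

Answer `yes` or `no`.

Answer: no

Derivation:
Initial: VV[0]=[0, 0, 0, 0]
Initial: VV[1]=[0, 0, 0, 0]
Initial: VV[2]=[0, 0, 0, 0]
Initial: VV[3]=[0, 0, 0, 0]
Event 1: SEND 3->1: VV[3][3]++ -> VV[3]=[0, 0, 0, 1], msg_vec=[0, 0, 0, 1]; VV[1]=max(VV[1],msg_vec) then VV[1][1]++ -> VV[1]=[0, 1, 0, 1]
Event 2: SEND 1->0: VV[1][1]++ -> VV[1]=[0, 2, 0, 1], msg_vec=[0, 2, 0, 1]; VV[0]=max(VV[0],msg_vec) then VV[0][0]++ -> VV[0]=[1, 2, 0, 1]
Event 3: SEND 3->2: VV[3][3]++ -> VV[3]=[0, 0, 0, 2], msg_vec=[0, 0, 0, 2]; VV[2]=max(VV[2],msg_vec) then VV[2][2]++ -> VV[2]=[0, 0, 1, 2]
Event 4: LOCAL 2: VV[2][2]++ -> VV[2]=[0, 0, 2, 2]
Event 5: SEND 1->0: VV[1][1]++ -> VV[1]=[0, 3, 0, 1], msg_vec=[0, 3, 0, 1]; VV[0]=max(VV[0],msg_vec) then VV[0][0]++ -> VV[0]=[2, 3, 0, 1]
Event 6: SEND 1->3: VV[1][1]++ -> VV[1]=[0, 4, 0, 1], msg_vec=[0, 4, 0, 1]; VV[3]=max(VV[3],msg_vec) then VV[3][3]++ -> VV[3]=[0, 4, 0, 3]
Event 4 stamp: [0, 0, 2, 2]
Event 5 stamp: [0, 3, 0, 1]
[0, 0, 2, 2] <= [0, 3, 0, 1]? False. Equal? False. Happens-before: False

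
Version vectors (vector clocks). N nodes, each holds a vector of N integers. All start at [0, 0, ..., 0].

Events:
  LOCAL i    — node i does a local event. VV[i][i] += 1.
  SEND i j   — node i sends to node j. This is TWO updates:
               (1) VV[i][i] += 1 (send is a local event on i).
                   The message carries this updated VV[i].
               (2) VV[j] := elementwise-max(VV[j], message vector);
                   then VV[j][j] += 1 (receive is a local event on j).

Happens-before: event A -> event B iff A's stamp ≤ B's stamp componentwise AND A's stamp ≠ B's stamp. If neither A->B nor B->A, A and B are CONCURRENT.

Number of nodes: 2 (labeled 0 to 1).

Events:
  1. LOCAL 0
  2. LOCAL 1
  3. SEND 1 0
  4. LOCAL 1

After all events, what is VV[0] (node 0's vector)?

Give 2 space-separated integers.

Answer: 2 2

Derivation:
Initial: VV[0]=[0, 0]
Initial: VV[1]=[0, 0]
Event 1: LOCAL 0: VV[0][0]++ -> VV[0]=[1, 0]
Event 2: LOCAL 1: VV[1][1]++ -> VV[1]=[0, 1]
Event 3: SEND 1->0: VV[1][1]++ -> VV[1]=[0, 2], msg_vec=[0, 2]; VV[0]=max(VV[0],msg_vec) then VV[0][0]++ -> VV[0]=[2, 2]
Event 4: LOCAL 1: VV[1][1]++ -> VV[1]=[0, 3]
Final vectors: VV[0]=[2, 2]; VV[1]=[0, 3]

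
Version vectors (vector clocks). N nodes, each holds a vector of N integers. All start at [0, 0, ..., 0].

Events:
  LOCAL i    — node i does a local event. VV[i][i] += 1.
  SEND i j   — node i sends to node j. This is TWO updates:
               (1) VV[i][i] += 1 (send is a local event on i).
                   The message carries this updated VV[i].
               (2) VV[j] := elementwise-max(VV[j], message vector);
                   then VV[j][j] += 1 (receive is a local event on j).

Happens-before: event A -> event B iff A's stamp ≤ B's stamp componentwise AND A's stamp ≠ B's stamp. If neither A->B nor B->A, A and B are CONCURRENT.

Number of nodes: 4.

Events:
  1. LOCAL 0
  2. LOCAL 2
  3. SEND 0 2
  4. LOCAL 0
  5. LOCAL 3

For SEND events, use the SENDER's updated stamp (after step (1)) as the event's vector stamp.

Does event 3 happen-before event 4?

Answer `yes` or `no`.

Answer: yes

Derivation:
Initial: VV[0]=[0, 0, 0, 0]
Initial: VV[1]=[0, 0, 0, 0]
Initial: VV[2]=[0, 0, 0, 0]
Initial: VV[3]=[0, 0, 0, 0]
Event 1: LOCAL 0: VV[0][0]++ -> VV[0]=[1, 0, 0, 0]
Event 2: LOCAL 2: VV[2][2]++ -> VV[2]=[0, 0, 1, 0]
Event 3: SEND 0->2: VV[0][0]++ -> VV[0]=[2, 0, 0, 0], msg_vec=[2, 0, 0, 0]; VV[2]=max(VV[2],msg_vec) then VV[2][2]++ -> VV[2]=[2, 0, 2, 0]
Event 4: LOCAL 0: VV[0][0]++ -> VV[0]=[3, 0, 0, 0]
Event 5: LOCAL 3: VV[3][3]++ -> VV[3]=[0, 0, 0, 1]
Event 3 stamp: [2, 0, 0, 0]
Event 4 stamp: [3, 0, 0, 0]
[2, 0, 0, 0] <= [3, 0, 0, 0]? True. Equal? False. Happens-before: True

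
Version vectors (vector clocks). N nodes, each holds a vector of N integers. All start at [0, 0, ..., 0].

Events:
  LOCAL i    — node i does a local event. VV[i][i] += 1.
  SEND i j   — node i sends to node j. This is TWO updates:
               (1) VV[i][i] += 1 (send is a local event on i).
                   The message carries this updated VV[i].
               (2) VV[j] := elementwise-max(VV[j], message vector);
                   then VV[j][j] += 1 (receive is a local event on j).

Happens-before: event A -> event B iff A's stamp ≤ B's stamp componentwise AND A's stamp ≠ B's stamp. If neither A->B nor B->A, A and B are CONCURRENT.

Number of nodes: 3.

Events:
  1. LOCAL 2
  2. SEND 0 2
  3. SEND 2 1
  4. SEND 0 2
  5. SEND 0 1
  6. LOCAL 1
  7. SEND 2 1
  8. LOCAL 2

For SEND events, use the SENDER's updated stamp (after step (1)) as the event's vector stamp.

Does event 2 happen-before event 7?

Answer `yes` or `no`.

Initial: VV[0]=[0, 0, 0]
Initial: VV[1]=[0, 0, 0]
Initial: VV[2]=[0, 0, 0]
Event 1: LOCAL 2: VV[2][2]++ -> VV[2]=[0, 0, 1]
Event 2: SEND 0->2: VV[0][0]++ -> VV[0]=[1, 0, 0], msg_vec=[1, 0, 0]; VV[2]=max(VV[2],msg_vec) then VV[2][2]++ -> VV[2]=[1, 0, 2]
Event 3: SEND 2->1: VV[2][2]++ -> VV[2]=[1, 0, 3], msg_vec=[1, 0, 3]; VV[1]=max(VV[1],msg_vec) then VV[1][1]++ -> VV[1]=[1, 1, 3]
Event 4: SEND 0->2: VV[0][0]++ -> VV[0]=[2, 0, 0], msg_vec=[2, 0, 0]; VV[2]=max(VV[2],msg_vec) then VV[2][2]++ -> VV[2]=[2, 0, 4]
Event 5: SEND 0->1: VV[0][0]++ -> VV[0]=[3, 0, 0], msg_vec=[3, 0, 0]; VV[1]=max(VV[1],msg_vec) then VV[1][1]++ -> VV[1]=[3, 2, 3]
Event 6: LOCAL 1: VV[1][1]++ -> VV[1]=[3, 3, 3]
Event 7: SEND 2->1: VV[2][2]++ -> VV[2]=[2, 0, 5], msg_vec=[2, 0, 5]; VV[1]=max(VV[1],msg_vec) then VV[1][1]++ -> VV[1]=[3, 4, 5]
Event 8: LOCAL 2: VV[2][2]++ -> VV[2]=[2, 0, 6]
Event 2 stamp: [1, 0, 0]
Event 7 stamp: [2, 0, 5]
[1, 0, 0] <= [2, 0, 5]? True. Equal? False. Happens-before: True

Answer: yes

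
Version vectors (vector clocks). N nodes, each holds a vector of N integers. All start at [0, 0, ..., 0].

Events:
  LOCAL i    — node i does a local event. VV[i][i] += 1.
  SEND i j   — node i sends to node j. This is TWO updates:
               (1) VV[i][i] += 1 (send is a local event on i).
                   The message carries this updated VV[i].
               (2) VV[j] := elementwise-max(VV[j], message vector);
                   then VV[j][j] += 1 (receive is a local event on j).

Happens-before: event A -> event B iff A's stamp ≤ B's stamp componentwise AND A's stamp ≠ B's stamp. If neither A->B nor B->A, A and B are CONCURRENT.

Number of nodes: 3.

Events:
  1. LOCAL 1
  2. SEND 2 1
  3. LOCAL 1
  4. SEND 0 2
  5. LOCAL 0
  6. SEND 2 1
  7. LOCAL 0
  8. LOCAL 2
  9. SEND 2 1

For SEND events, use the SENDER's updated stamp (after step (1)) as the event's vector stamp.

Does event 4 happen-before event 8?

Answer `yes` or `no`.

Answer: yes

Derivation:
Initial: VV[0]=[0, 0, 0]
Initial: VV[1]=[0, 0, 0]
Initial: VV[2]=[0, 0, 0]
Event 1: LOCAL 1: VV[1][1]++ -> VV[1]=[0, 1, 0]
Event 2: SEND 2->1: VV[2][2]++ -> VV[2]=[0, 0, 1], msg_vec=[0, 0, 1]; VV[1]=max(VV[1],msg_vec) then VV[1][1]++ -> VV[1]=[0, 2, 1]
Event 3: LOCAL 1: VV[1][1]++ -> VV[1]=[0, 3, 1]
Event 4: SEND 0->2: VV[0][0]++ -> VV[0]=[1, 0, 0], msg_vec=[1, 0, 0]; VV[2]=max(VV[2],msg_vec) then VV[2][2]++ -> VV[2]=[1, 0, 2]
Event 5: LOCAL 0: VV[0][0]++ -> VV[0]=[2, 0, 0]
Event 6: SEND 2->1: VV[2][2]++ -> VV[2]=[1, 0, 3], msg_vec=[1, 0, 3]; VV[1]=max(VV[1],msg_vec) then VV[1][1]++ -> VV[1]=[1, 4, 3]
Event 7: LOCAL 0: VV[0][0]++ -> VV[0]=[3, 0, 0]
Event 8: LOCAL 2: VV[2][2]++ -> VV[2]=[1, 0, 4]
Event 9: SEND 2->1: VV[2][2]++ -> VV[2]=[1, 0, 5], msg_vec=[1, 0, 5]; VV[1]=max(VV[1],msg_vec) then VV[1][1]++ -> VV[1]=[1, 5, 5]
Event 4 stamp: [1, 0, 0]
Event 8 stamp: [1, 0, 4]
[1, 0, 0] <= [1, 0, 4]? True. Equal? False. Happens-before: True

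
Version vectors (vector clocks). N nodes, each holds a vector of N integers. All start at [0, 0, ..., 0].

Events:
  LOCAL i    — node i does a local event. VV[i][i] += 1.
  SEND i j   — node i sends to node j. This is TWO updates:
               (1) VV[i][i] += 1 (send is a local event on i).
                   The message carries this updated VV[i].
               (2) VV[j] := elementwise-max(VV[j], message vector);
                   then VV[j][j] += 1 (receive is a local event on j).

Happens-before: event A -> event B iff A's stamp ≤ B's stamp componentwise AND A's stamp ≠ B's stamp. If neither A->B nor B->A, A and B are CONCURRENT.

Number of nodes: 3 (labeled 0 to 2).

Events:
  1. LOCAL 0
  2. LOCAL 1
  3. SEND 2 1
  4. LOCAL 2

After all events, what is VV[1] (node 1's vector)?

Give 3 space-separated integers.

Answer: 0 2 1

Derivation:
Initial: VV[0]=[0, 0, 0]
Initial: VV[1]=[0, 0, 0]
Initial: VV[2]=[0, 0, 0]
Event 1: LOCAL 0: VV[0][0]++ -> VV[0]=[1, 0, 0]
Event 2: LOCAL 1: VV[1][1]++ -> VV[1]=[0, 1, 0]
Event 3: SEND 2->1: VV[2][2]++ -> VV[2]=[0, 0, 1], msg_vec=[0, 0, 1]; VV[1]=max(VV[1],msg_vec) then VV[1][1]++ -> VV[1]=[0, 2, 1]
Event 4: LOCAL 2: VV[2][2]++ -> VV[2]=[0, 0, 2]
Final vectors: VV[0]=[1, 0, 0]; VV[1]=[0, 2, 1]; VV[2]=[0, 0, 2]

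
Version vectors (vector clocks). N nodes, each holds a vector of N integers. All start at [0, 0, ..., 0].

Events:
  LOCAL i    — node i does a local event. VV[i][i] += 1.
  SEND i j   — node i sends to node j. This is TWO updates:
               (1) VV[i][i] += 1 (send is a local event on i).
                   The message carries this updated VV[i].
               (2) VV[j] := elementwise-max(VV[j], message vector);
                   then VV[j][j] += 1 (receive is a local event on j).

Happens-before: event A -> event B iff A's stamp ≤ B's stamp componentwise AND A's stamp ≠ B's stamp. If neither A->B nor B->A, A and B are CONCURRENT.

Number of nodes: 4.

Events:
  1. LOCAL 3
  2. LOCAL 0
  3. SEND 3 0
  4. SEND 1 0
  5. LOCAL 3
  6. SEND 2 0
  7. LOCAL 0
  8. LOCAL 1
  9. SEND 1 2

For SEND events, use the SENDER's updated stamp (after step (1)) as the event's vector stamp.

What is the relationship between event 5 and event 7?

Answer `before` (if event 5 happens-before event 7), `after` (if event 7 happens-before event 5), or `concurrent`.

Initial: VV[0]=[0, 0, 0, 0]
Initial: VV[1]=[0, 0, 0, 0]
Initial: VV[2]=[0, 0, 0, 0]
Initial: VV[3]=[0, 0, 0, 0]
Event 1: LOCAL 3: VV[3][3]++ -> VV[3]=[0, 0, 0, 1]
Event 2: LOCAL 0: VV[0][0]++ -> VV[0]=[1, 0, 0, 0]
Event 3: SEND 3->0: VV[3][3]++ -> VV[3]=[0, 0, 0, 2], msg_vec=[0, 0, 0, 2]; VV[0]=max(VV[0],msg_vec) then VV[0][0]++ -> VV[0]=[2, 0, 0, 2]
Event 4: SEND 1->0: VV[1][1]++ -> VV[1]=[0, 1, 0, 0], msg_vec=[0, 1, 0, 0]; VV[0]=max(VV[0],msg_vec) then VV[0][0]++ -> VV[0]=[3, 1, 0, 2]
Event 5: LOCAL 3: VV[3][3]++ -> VV[3]=[0, 0, 0, 3]
Event 6: SEND 2->0: VV[2][2]++ -> VV[2]=[0, 0, 1, 0], msg_vec=[0, 0, 1, 0]; VV[0]=max(VV[0],msg_vec) then VV[0][0]++ -> VV[0]=[4, 1, 1, 2]
Event 7: LOCAL 0: VV[0][0]++ -> VV[0]=[5, 1, 1, 2]
Event 8: LOCAL 1: VV[1][1]++ -> VV[1]=[0, 2, 0, 0]
Event 9: SEND 1->2: VV[1][1]++ -> VV[1]=[0, 3, 0, 0], msg_vec=[0, 3, 0, 0]; VV[2]=max(VV[2],msg_vec) then VV[2][2]++ -> VV[2]=[0, 3, 2, 0]
Event 5 stamp: [0, 0, 0, 3]
Event 7 stamp: [5, 1, 1, 2]
[0, 0, 0, 3] <= [5, 1, 1, 2]? False
[5, 1, 1, 2] <= [0, 0, 0, 3]? False
Relation: concurrent

Answer: concurrent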